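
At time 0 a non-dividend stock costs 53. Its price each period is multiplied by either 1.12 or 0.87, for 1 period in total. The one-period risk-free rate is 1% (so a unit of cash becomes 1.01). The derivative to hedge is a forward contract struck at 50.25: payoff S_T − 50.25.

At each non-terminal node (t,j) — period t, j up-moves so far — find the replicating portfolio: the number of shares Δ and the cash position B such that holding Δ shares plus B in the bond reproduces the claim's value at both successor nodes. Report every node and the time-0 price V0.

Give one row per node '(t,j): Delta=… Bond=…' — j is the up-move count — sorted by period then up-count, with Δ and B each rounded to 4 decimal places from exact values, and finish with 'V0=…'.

Risk-neutral probability p* = (R−d)/(u−d) = (1.01−0.87)/(1.12−0.87) = 0.5600.
Payoff layer (t=1): V(1,0)=-4.1400, V(1,1)=9.1100
Node (0,0) S=53.0000: V=(p*·9.1100+(1−p*)·-4.1400)/1.01=3.2475; Δ=(9.1100−-4.1400)/(59.3600−46.1100)=1.0000; B=V−Δ·S=-49.7525
The time-0 hedge costs 3.2475, which is the no-arbitrage price.

(0,0): Delta=1.0000 Bond=-49.7525
V0=3.2475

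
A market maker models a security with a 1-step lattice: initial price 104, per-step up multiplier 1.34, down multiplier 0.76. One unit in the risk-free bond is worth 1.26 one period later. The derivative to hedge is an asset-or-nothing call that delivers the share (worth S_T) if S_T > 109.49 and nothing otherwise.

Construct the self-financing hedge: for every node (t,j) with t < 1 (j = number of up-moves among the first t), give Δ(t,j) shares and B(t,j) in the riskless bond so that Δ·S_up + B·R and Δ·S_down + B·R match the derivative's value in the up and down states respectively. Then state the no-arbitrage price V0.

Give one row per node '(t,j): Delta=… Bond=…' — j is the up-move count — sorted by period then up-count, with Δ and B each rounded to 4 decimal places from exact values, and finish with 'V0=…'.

Risk-neutral probability p* = (R−d)/(u−d) = (1.26−0.76)/(1.34−0.76) = 0.8621.
Terminal values V(1,·): V(1,0)=0.0000, V(1,1)=139.3600
  t=0,j=0: stock 104.0000 → up 139.3600 (V=139.3600), down 79.0400 (V=0.0000). Price 95.3476; hedge Δ=2.3103, bond B=-144.9283.
The time-0 hedge costs 95.3476, which is the no-arbitrage price.

(0,0): Delta=2.3103 Bond=-144.9283
V0=95.3476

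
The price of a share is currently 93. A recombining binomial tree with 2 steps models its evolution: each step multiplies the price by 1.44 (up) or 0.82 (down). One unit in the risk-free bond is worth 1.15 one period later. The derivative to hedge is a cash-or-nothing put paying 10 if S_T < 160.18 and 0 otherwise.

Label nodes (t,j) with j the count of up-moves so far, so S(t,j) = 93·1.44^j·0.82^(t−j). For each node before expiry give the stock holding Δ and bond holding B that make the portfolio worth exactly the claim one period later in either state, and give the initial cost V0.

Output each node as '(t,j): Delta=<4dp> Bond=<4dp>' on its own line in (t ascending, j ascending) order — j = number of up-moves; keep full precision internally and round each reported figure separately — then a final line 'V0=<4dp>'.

Since d<R<u, set p* = (R−d)/(u−d) = 0.5323; price each node as the discounted p*-expectation of its children.
At expiry t=2: V(2,0)=10.0000, V(2,1)=10.0000, V(2,2)=0.0000
Node (1,0) S=76.2600: V=(p*·10.0000+(1−p*)·10.0000)/1.15=8.6957; Δ=(10.0000−10.0000)/(109.8144−62.5332)=0.0000; B=V−Δ·S=8.6957
Node (1,1) S=133.9200: V=(p*·0.0000+(1−p*)·10.0000)/1.15=4.0673; Δ=(0.0000−10.0000)/(192.8448−109.8144)=-0.1204; B=V−Δ·S=20.1964
Node (0,0) S=93.0000: V=(p*·4.0673+(1−p*)·8.6957)/1.15=5.4193; Δ=(4.0673−8.6957)/(133.9200−76.2600)=-0.0803; B=V−Δ·S=12.8843
Each (Δ,B) replicates both successor values, so the strategy is self-financing and V0 is arbitrage-free.

(0,0): Delta=-0.0803 Bond=12.8843
(1,0): Delta=0.0000 Bond=8.6957
(1,1): Delta=-0.1204 Bond=20.1964
V0=5.4193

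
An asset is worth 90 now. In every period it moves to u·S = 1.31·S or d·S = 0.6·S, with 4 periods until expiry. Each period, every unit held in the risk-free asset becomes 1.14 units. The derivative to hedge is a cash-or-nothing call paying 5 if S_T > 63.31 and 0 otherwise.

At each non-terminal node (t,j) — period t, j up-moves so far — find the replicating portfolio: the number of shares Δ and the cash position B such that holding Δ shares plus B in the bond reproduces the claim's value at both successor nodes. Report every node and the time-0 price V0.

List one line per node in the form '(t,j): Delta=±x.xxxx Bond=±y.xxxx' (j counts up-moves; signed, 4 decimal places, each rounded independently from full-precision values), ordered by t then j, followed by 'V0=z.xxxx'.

(0,0): Delta=0.0219 Bond=0.2629
(1,0): Delta=0.0580 Bond=-1.6498
(1,1): Delta=0.0167 Bond=0.9135
(2,0): Delta=0.0000 Bond=0.0000
(2,1): Delta=0.0664 Bond=-2.4728
(2,2): Delta=0.0096 Bond=2.1477
(3,0): Delta=0.0000 Bond=0.0000
(3,1): Delta=0.0000 Bond=0.0000
(3,2): Delta=0.0760 Bond=-3.7064
(3,3): Delta=0.0000 Bond=4.3860
V0=2.2380

Since d<R<u, set p* = (R−d)/(u−d) = 0.7606; price each node as the discounted p*-expectation of its children.
Terminal values V(4,·): V(4,0)=0.0000, V(4,1)=0.0000, V(4,2)=0.0000, V(4,3)=5.0000, V(4,4)=5.0000
Node (3,0) S=19.4400: V=(p*·0.0000+(1−p*)·0.0000)/1.14=0.0000; Δ=(0.0000−0.0000)/(25.4664−11.6640)=0.0000; B=V−Δ·S=0.0000
Node (3,1) S=42.4440: V=(p*·0.0000+(1−p*)·0.0000)/1.14=0.0000; Δ=(0.0000−0.0000)/(55.6016−25.4664)=0.0000; B=V−Δ·S=0.0000
Node (3,2) S=92.6694: V=(p*·5.0000+(1−p*)·0.0000)/1.14=3.3358; Δ=(5.0000−0.0000)/(121.3969−55.6016)=0.0760; B=V−Δ·S=-3.7064
Node (3,3) S=202.3282: V=(p*·5.0000+(1−p*)·5.0000)/1.14=4.3860; Δ=(5.0000−5.0000)/(265.0499−121.3969)=0.0000; B=V−Δ·S=4.3860
Node (2,0) S=32.4000: V=(p*·0.0000+(1−p*)·0.0000)/1.14=0.0000; Δ=(0.0000−0.0000)/(42.4440−19.4400)=0.0000; B=V−Δ·S=0.0000
Node (2,1) S=70.7400: V=(p*·3.3358+(1−p*)·0.0000)/1.14=2.2255; Δ=(3.3358−0.0000)/(92.6694−42.4440)=0.0664; B=V−Δ·S=-2.4728
Node (2,2) S=154.4490: V=(p*·4.3860+(1−p*)·3.3358)/1.14=3.6268; Δ=(4.3860−3.3358)/(202.3282−92.6694)=0.0096; B=V−Δ·S=2.1477
Node (1,0) S=54.0000: V=(p*·2.2255+(1−p*)·0.0000)/1.14=1.4848; Δ=(2.2255−0.0000)/(70.7400−32.4000)=0.0580; B=V−Δ·S=-1.6498
Node (1,1) S=117.9000: V=(p*·3.6268+(1−p*)·2.2255)/1.14=2.8871; Δ=(3.6268−2.2255)/(154.4490−70.7400)=0.0167; B=V−Δ·S=0.9135
Node (0,0) S=90.0000: V=(p*·2.8871+(1−p*)·1.4848)/1.14=2.2380; Δ=(2.8871−1.4848)/(117.9000−54.0000)=0.0219; B=V−Δ·S=0.2629
Each (Δ,B) replicates both successor values, so the strategy is self-financing and V0 is arbitrage-free.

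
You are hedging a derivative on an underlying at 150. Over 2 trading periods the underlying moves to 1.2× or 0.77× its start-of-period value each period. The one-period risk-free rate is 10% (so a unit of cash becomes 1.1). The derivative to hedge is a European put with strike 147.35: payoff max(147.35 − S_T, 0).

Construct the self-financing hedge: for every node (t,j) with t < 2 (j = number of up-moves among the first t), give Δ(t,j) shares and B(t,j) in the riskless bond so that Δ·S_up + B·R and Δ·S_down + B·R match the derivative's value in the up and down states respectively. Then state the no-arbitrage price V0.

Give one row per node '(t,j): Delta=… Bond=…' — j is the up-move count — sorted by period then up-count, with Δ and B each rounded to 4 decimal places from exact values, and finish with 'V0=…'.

(0,0): Delta=-0.2574 Bond=43.8077
(1,0): Delta=-1.0000 Bond=133.9545
(1,1): Delta=-0.1130 Bond=22.1987
V0=5.1922

Since d<R<u, set p* = (R−d)/(u−d) = 0.7674; price each node as the discounted p*-expectation of its children.
Payoff layer (t=2): V(2,0)=58.4150, V(2,1)=8.7500, V(2,2)=0.0000
  t=1,j=0: stock 115.5000 → up 138.6000 (V=8.7500), down 88.9350 (V=58.4150). Price 18.4545; hedge Δ=-1.0000, bond B=133.9545.
  t=1,j=1: stock 180.0000 → up 216.0000 (V=0.0000), down 138.6000 (V=8.7500). Price 1.8499; hedge Δ=-0.1130, bond B=22.1987.
  t=0,j=0: stock 150.0000 → up 180.0000 (V=1.8499), down 115.5000 (V=18.4545). Price 5.1922; hedge Δ=-0.2574, bond B=43.8077.
Root portfolio cost Δ·150+B reproduces V0=5.1922.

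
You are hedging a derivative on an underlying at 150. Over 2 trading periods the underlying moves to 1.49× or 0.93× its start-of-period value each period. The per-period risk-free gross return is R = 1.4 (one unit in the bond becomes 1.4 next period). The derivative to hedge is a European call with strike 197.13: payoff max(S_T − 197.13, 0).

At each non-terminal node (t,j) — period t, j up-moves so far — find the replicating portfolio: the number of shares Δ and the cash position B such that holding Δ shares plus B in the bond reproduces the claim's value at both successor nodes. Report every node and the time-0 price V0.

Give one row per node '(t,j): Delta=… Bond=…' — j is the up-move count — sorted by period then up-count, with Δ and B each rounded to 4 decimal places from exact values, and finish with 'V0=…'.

(0,0): Delta=0.9079 Bond=-85.8729
(1,0): Delta=0.1373 Bond=-12.7223
(1,1): Delta=1.0000 Bond=-140.8071
V0=50.3116

Under the risk-neutral measure, an up-move has probability p* = (R−d)/(u−d) = 0.8393 and values discount at R = 1.4.
Payoff layer (t=2): V(2,0)=0.0000, V(2,1)=10.7250, V(2,2)=135.8850
Node (1,0) S=139.5000: V=(p*·10.7250+(1−p*)·0.0000)/1.4=6.4295; Δ=(10.7250−0.0000)/(207.8550−129.7350)=0.1373; B=V−Δ·S=-12.7223
Node (1,1) S=223.5000: V=(p*·135.8850+(1−p*)·10.7250)/1.4=82.6929; Δ=(135.8850−10.7250)/(333.0150−207.8550)=1.0000; B=V−Δ·S=-140.8071
Node (0,0) S=150.0000: V=(p*·82.6929+(1−p*)·6.4295)/1.4=50.3116; Δ=(82.6929−6.4295)/(223.5000−139.5000)=0.9079; B=V−Δ·S=-85.8729
Root portfolio cost Δ·150+B reproduces V0=50.3116.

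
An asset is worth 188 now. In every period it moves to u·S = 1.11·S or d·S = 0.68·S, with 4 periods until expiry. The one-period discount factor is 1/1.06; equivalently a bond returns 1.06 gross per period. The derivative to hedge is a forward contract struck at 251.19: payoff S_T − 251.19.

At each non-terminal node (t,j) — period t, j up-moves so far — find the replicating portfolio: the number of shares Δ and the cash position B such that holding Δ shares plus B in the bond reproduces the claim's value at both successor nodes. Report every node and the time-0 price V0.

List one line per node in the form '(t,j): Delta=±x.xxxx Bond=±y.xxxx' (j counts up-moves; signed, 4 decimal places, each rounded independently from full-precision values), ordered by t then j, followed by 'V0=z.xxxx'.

The replicating-portfolio and risk-neutral prices coincide; use p* = (1.06−0.68)/(1.11−0.68) = 0.8837 for the latter.
Payoff layer (t=4): V(4,0)=-210.9930, V(4,1)=-185.5743, V(4,2)=-144.0821, V(4,3)=-76.3521, V(4,4)=34.2072
  t=3,j=0: stock 59.1132 → up 65.6157 (V=-185.5743), down 40.1970 (V=-210.9930). Price -177.8585; hedge Δ=1.0000, bond B=-236.9717.
  t=3,j=1: stock 96.4936 → up 107.1079 (V=-144.0821), down 65.6157 (V=-185.5743). Price -140.4781; hedge Δ=1.0000, bond B=-236.9717.
  t=3,j=2: stock 157.5117 → up 174.8379 (V=-76.3521), down 107.1079 (V=-144.0821). Price -79.4600; hedge Δ=1.0000, bond B=-236.9717.
  t=3,j=3: stock 257.1146 → up 285.3972 (V=34.2072), down 174.8379 (V=-76.3521). Price 20.1429; hedge Δ=1.0000, bond B=-236.9717.
  t=2,j=0: stock 86.9312 → up 96.4936 (V=-140.4781), down 59.1132 (V=-177.8585). Price -136.6270; hedge Δ=1.0000, bond B=-223.5582.
  t=2,j=1: stock 141.9024 → up 157.5117 (V=-79.4600), down 96.4936 (V=-140.4781). Price -81.6558; hedge Δ=1.0000, bond B=-223.5582.
  t=2,j=2: stock 231.6348 → up 257.1146 (V=20.1429), down 157.5117 (V=-79.4600). Price 8.0766; hedge Δ=1.0000, bond B=-223.5582.
  t=1,j=0: stock 127.8400 → up 141.9024 (V=-81.6558), down 86.9312 (V=-136.6270). Price -83.0640; hedge Δ=1.0000, bond B=-210.9040.
  t=1,j=1: stock 208.6800 → up 231.6348 (V=8.0766), down 141.9024 (V=-81.6558). Price -2.2240; hedge Δ=1.0000, bond B=-210.9040.
  t=0,j=0: stock 188.0000 → up 208.6800 (V=-2.2240), down 127.8400 (V=-83.0640). Price -10.9660; hedge Δ=1.0000, bond B=-198.9660.
Root portfolio cost Δ·188+B reproduces V0=-10.9660.

(0,0): Delta=1.0000 Bond=-198.9660
(1,0): Delta=1.0000 Bond=-210.9040
(1,1): Delta=1.0000 Bond=-210.9040
(2,0): Delta=1.0000 Bond=-223.5582
(2,1): Delta=1.0000 Bond=-223.5582
(2,2): Delta=1.0000 Bond=-223.5582
(3,0): Delta=1.0000 Bond=-236.9717
(3,1): Delta=1.0000 Bond=-236.9717
(3,2): Delta=1.0000 Bond=-236.9717
(3,3): Delta=1.0000 Bond=-236.9717
V0=-10.9660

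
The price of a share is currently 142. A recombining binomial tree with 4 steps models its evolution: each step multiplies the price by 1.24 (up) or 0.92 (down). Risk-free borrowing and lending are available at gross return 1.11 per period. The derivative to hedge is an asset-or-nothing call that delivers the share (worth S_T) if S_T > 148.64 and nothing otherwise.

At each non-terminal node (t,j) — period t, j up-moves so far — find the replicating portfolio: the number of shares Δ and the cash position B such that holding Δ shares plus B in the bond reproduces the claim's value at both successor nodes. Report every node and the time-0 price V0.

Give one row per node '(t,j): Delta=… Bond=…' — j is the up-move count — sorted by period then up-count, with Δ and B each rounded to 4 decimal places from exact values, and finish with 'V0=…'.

No-arbitrage ⇒ martingale measure with p* = (R−d)/(u−d) = 0.5938.
Terminal payoffs: V(4,0)=0.0000, V(4,1)=0.0000, V(4,2)=184.8023, V(4,3)=249.0814, V(4,4)=335.7184
(3,0): S=110.5737. Δ = (V_up−V_dn)/(S_up−S_dn) = (0.0000−0.0000)/(137.1114−101.7278) = 0.0000. V = [p*·0.0000 + (1−p*)·0.0000]/1.11 = 0.0000. B = V − Δ·S = 0.0000.
(3,1): S=149.0341. Δ = (V_up−V_dn)/(S_up−S_dn) = (184.8023−0.0000)/(184.8023−137.1114) = 3.8750. V = [p*·184.8023 + (1−p*)·0.0000]/1.11 = 98.8526. B = V − Δ·S = -478.6546.
(3,2): S=200.8721. Δ = (V_up−V_dn)/(S_up−S_dn) = (249.0814−184.8023)/(249.0814−184.8023) = 1.0000. V = [p*·249.0814 + (1−p*)·184.8023]/1.11 = 200.8721. B = V − Δ·S = 0.0000.
(3,3): S=270.7406. Δ = (V_up−V_dn)/(S_up−S_dn) = (335.7184−249.0814)/(335.7184−249.0814) = 1.0000. V = [p*·335.7184 + (1−p*)·249.0814]/1.11 = 270.7406. B = V − Δ·S = 0.0000.
(2,0): S=120.1888. Δ = (V_up−V_dn)/(S_up−S_dn) = (98.8526−0.0000)/(149.0341−110.5737) = 2.5702. V = [p*·98.8526 + (1−p*)·0.0000]/1.11 = 52.8772. B = V − Δ·S = -256.0371.
(2,1): S=161.9936. Δ = (V_up−V_dn)/(S_up−S_dn) = (200.8721−98.8526)/(200.8721−149.0341) = 1.9680. V = [p*·200.8721 + (1−p*)·98.8526]/1.11 = 143.6276. B = V − Δ·S = -175.1833.
(2,2): S=218.3392. Δ = (V_up−V_dn)/(S_up−S_dn) = (270.7406−200.8721)/(270.7406−200.8721) = 1.0000. V = [p*·270.7406 + (1−p*)·200.8721]/1.11 = 218.3392. B = V − Δ·S = 0.0000.
(1,0): S=130.6400. Δ = (V_up−V_dn)/(S_up−S_dn) = (143.6276−52.8772)/(161.9936−120.1888) = 2.1708. V = [p*·143.6276 + (1−p*)·52.8772]/1.11 = 96.1804. B = V − Δ·S = -187.4145.
(1,1): S=176.0800. Δ = (V_up−V_dn)/(S_up−S_dn) = (218.3392−143.6276)/(218.3392−161.9936) = 1.3260. V = [p*·218.3392 + (1−p*)·143.6276]/1.11 = 169.3582. B = V − Δ·S = -64.1155.
(0,0): S=142.0000. Δ = (V_up−V_dn)/(S_up−S_dn) = (169.3582−96.1804)/(176.0800−130.6400) = 1.6104. V = [p*·169.3582 + (1−p*)·96.1804]/1.11 = 125.7926. B = V − Δ·S = -102.8880.
Check: Δ(0,0)·S0 + B(0,0) = 125.7926 = V0.

(0,0): Delta=1.6104 Bond=-102.8880
(1,0): Delta=2.1708 Bond=-187.4145
(1,1): Delta=1.3260 Bond=-64.1155
(2,0): Delta=2.5702 Bond=-256.0371
(2,1): Delta=1.9680 Bond=-175.1833
(2,2): Delta=1.0000 Bond=0.0000
(3,0): Delta=0.0000 Bond=0.0000
(3,1): Delta=3.8750 Bond=-478.6546
(3,2): Delta=1.0000 Bond=0.0000
(3,3): Delta=1.0000 Bond=0.0000
V0=125.7926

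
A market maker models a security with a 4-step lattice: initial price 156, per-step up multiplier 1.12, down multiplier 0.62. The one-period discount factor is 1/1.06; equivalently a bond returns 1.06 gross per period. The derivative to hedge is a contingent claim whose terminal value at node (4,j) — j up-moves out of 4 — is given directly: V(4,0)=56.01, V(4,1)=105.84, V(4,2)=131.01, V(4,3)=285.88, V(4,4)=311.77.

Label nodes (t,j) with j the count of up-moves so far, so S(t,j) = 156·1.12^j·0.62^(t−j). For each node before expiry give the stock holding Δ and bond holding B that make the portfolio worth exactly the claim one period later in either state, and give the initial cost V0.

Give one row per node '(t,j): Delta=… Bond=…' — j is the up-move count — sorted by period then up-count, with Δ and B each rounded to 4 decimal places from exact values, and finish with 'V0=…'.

(0,0): Delta=0.6659 Bond=125.7487
(1,0): Delta=2.3182 Bond=-26.5171
(1,1): Delta=0.5412 Bond=155.0859
(2,0): Delta=0.8851 Bond=57.8321
(2,1): Delta=2.4264 Bond=-39.8272
(2,2): Delta=0.3989 Bond=192.2390
(3,0): Delta=2.6805 Bond=-5.4521
(3,1): Delta=0.7495 Bond=70.4049
(3,2): Delta=2.5530 Bond=-57.5743
(3,3): Delta=0.2363 Bond=239.4117
V0=229.6290

The replicating-portfolio and risk-neutral prices coincide; use p* = (1.06−0.62)/(1.12−0.62) = 0.8800 for the latter.
Terminal payoffs: V(4,0)=56.0100, V(4,1)=105.8400, V(4,2)=131.0100, V(4,3)=285.8800, V(4,4)=311.7700
(3,0): S=37.1792. Δ = (V_up−V_dn)/(S_up−S_dn) = (105.8400−56.0100)/(41.6407−23.0511) = 2.6805. V = [p*·105.8400 + (1−p*)·56.0100]/1.06 = 94.2079. B = V − Δ·S = -5.4521.
(3,1): S=67.1624. Δ = (V_up−V_dn)/(S_up−S_dn) = (131.0100−105.8400)/(75.2219−41.6407) = 0.7495. V = [p*·131.0100 + (1−p*)·105.8400]/1.06 = 120.7449. B = V − Δ·S = 70.4049.
(3,2): S=121.3256. Δ = (V_up−V_dn)/(S_up−S_dn) = (285.8800−131.0100)/(135.8846−75.2219) = 2.5530. V = [p*·285.8800 + (1−p*)·131.0100]/1.06 = 252.1657. B = V − Δ·S = -57.5743.
(3,3): S=219.1688. Δ = (V_up−V_dn)/(S_up−S_dn) = (311.7700−285.8800)/(245.4690−135.8846) = 0.2363. V = [p*·311.7700 + (1−p*)·285.8800]/1.06 = 291.1917. B = V − Δ·S = 239.4117.
(2,0): S=59.9664. Δ = (V_up−V_dn)/(S_up−S_dn) = (120.7449−94.2079)/(67.1624−37.1792) = 0.8851. V = [p*·120.7449 + (1−p*)·94.2079]/1.06 = 110.9061. B = V − Δ·S = 57.8321.
(2,1): S=108.3264. Δ = (V_up−V_dn)/(S_up−S_dn) = (252.1657−120.7449)/(121.3256−67.1624) = 2.4264. V = [p*·252.1657 + (1−p*)·120.7449]/1.06 = 223.0143. B = V − Δ·S = -39.8272.
(2,2): S=195.6864. Δ = (V_up−V_dn)/(S_up−S_dn) = (291.1917−252.1657)/(219.1688−121.3256) = 0.3989. V = [p*·291.1917 + (1−p*)·252.1657]/1.06 = 270.2911. B = V − Δ·S = 192.2390.
(1,0): S=96.7200. Δ = (V_up−V_dn)/(S_up−S_dn) = (223.0143−110.9061)/(108.3264−59.9664) = 2.3182. V = [p*·223.0143 + (1−p*)·110.9061]/1.06 = 197.6994. B = V − Δ·S = -26.5171.
(1,1): S=174.7200. Δ = (V_up−V_dn)/(S_up−S_dn) = (270.2911−223.0143)/(195.6864−108.3264) = 0.5412. V = [p*·270.2911 + (1−p*)·223.0143]/1.06 = 249.6395. B = V − Δ·S = 155.0859.
(0,0): S=156.0000. Δ = (V_up−V_dn)/(S_up−S_dn) = (249.6395−197.6994)/(174.7200−96.7200) = 0.6659. V = [p*·249.6395 + (1−p*)·197.6994]/1.06 = 229.6290. B = V − Δ·S = 125.7487.
Self-financing check: at every node Δ·S+B equals the discounted successor values.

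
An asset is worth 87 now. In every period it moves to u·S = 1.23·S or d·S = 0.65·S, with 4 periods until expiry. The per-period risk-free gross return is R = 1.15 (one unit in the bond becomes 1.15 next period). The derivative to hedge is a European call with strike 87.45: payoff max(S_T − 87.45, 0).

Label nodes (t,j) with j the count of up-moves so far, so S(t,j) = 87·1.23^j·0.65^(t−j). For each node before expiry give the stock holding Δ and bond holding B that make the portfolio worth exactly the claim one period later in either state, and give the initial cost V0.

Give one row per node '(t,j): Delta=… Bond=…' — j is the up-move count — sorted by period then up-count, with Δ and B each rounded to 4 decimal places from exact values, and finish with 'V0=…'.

Since d<R<u, set p* = (R−d)/(u−d) = 0.8621; price each node as the discounted p*-expectation of its children.
Payoff layer (t=4): V(4,0)=0.0000, V(4,1)=0.0000, V(4,2)=0.0000, V(4,3)=17.7820, V(4,4)=111.6814
Node (3,0) S=23.8924: V=(p*·0.0000+(1−p*)·0.0000)/1.15=0.0000; Δ=(0.0000−0.0000)/(29.3876−15.5300)=0.0000; B=V−Δ·S=0.0000
Node (3,1) S=45.2117: V=(p*·0.0000+(1−p*)·0.0000)/1.15=0.0000; Δ=(0.0000−0.0000)/(55.6104−29.3876)=0.0000; B=V−Δ·S=0.0000
Node (3,2) S=85.5545: V=(p*·17.7820+(1−p*)·0.0000)/1.15=13.3299; Δ=(17.7820−0.0000)/(105.2320−55.6104)=0.3584; B=V−Δ·S=-17.3288
Node (3,3) S=161.8954: V=(p*·111.6814+(1−p*)·17.7820)/1.15=85.8520; Δ=(111.6814−17.7820)/(199.1314−105.2320)=1.0000; B=V−Δ·S=-76.0435
Node (2,0) S=36.7575: V=(p*·0.0000+(1−p*)·0.0000)/1.15=0.0000; Δ=(0.0000−0.0000)/(45.2117−23.8924)=0.0000; B=V−Δ·S=0.0000
Node (2,1) S=69.5565: V=(p*·13.3299+(1−p*)·0.0000)/1.15=9.9924; Δ=(13.3299−0.0000)/(85.5545−45.2117)=0.3304; B=V−Δ·S=-12.9901
Node (2,2) S=131.6223: V=(p*·85.8520+(1−p*)·13.3299)/1.15=65.9556; Δ=(85.8520−13.3299)/(161.8954−85.5545)=0.9500; B=V−Δ·S=-59.0825
Node (1,0) S=56.5500: V=(p*·9.9924+(1−p*)·0.0000)/1.15=7.4906; Δ=(9.9924−0.0000)/(69.5565−36.7575)=0.3047; B=V−Δ·S=-9.7377
Node (1,1) S=107.0100: V=(p*·65.9556+(1−p*)·9.9924)/1.15=50.6404; Δ=(65.9556−9.9924)/(131.6223−69.5565)=0.9017; B=V−Δ·S=-45.8478
Node (0,0) S=87.0000: V=(p*·50.6404+(1−p*)·7.4906)/1.15=38.8598; Δ=(50.6404−7.4906)/(107.0100−56.5500)=0.8551; B=V−Δ·S=-35.5366
Self-financing check: at every node Δ·S+B equals the discounted successor values.

(0,0): Delta=0.8551 Bond=-35.5366
(1,0): Delta=0.3047 Bond=-9.7377
(1,1): Delta=0.9017 Bond=-45.8478
(2,0): Delta=0.0000 Bond=0.0000
(2,1): Delta=0.3304 Bond=-12.9901
(2,2): Delta=0.9500 Bond=-59.0825
(3,0): Delta=0.0000 Bond=0.0000
(3,1): Delta=0.0000 Bond=0.0000
(3,2): Delta=0.3584 Bond=-17.3288
(3,3): Delta=1.0000 Bond=-76.0435
V0=38.8598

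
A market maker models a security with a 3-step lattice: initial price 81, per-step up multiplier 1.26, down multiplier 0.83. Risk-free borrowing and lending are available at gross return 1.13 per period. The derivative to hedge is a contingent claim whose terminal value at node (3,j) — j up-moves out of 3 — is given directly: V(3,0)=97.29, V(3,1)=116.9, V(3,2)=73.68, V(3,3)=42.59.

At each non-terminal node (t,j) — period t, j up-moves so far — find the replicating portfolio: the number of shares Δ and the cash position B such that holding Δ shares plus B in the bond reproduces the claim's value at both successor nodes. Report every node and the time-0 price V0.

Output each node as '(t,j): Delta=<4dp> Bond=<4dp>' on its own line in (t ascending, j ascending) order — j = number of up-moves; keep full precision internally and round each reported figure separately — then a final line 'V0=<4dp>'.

The replicating-portfolio and risk-neutral prices coincide; use p* = (1.13−0.83)/(1.26−0.83) = 0.6977 for the latter.
Payoff layer (t=3): V(3,0)=97.2900, V(3,1)=116.9000, V(3,2)=73.6800, V(3,3)=42.5900
(2,0): S=55.8009. Δ = (V_up−V_dn)/(S_up−S_dn) = (116.9000−97.2900)/(70.3091−46.3147) = 0.8173. V = [p*·116.9000 + (1−p*)·97.2900]/1.13 = 98.2048. B = V − Δ·S = 52.6001.
(2,1): S=84.7098. Δ = (V_up−V_dn)/(S_up−S_dn) = (73.6800−116.9000)/(106.7343−70.3091) = -1.1865. V = [p*·73.6800 + (1−p*)·116.9000]/1.13 = 76.7668. B = V − Δ·S = 177.2785.
(2,2): S=128.5956. Δ = (V_up−V_dn)/(S_up−S_dn) = (42.5900−73.6800)/(162.0305−106.7343) = -0.5622. V = [p*·42.5900 + (1−p*)·73.6800]/1.13 = 46.0082. B = V − Δ·S = 118.3106.
(1,0): S=67.2300. Δ = (V_up−V_dn)/(S_up−S_dn) = (76.7668−98.2048)/(84.7098−55.8009) = -0.7416. V = [p*·76.7668 + (1−p*)·98.2048]/1.13 = 73.6709. B = V − Δ·S = 123.5266.
(1,1): S=102.0600. Δ = (V_up−V_dn)/(S_up−S_dn) = (46.0082−76.7668)/(128.5956−84.7098) = -0.7009. V = [p*·46.0082 + (1−p*)·76.7668]/1.13 = 48.9445. B = V − Δ·S = 120.4762.
(0,0): S=81.0000. Δ = (V_up−V_dn)/(S_up−S_dn) = (48.9445−73.6709)/(102.0600−67.2300) = -0.7099. V = [p*·48.9445 + (1−p*)·73.6709]/1.13 = 49.9292. B = V − Δ·S = 107.4322.
Self-financing check: at every node Δ·S+B equals the discounted successor values.

(0,0): Delta=-0.7099 Bond=107.4322
(1,0): Delta=-0.7416 Bond=123.5266
(1,1): Delta=-0.7009 Bond=120.4762
(2,0): Delta=0.8173 Bond=52.6001
(2,1): Delta=-1.1865 Bond=177.2785
(2,2): Delta=-0.5622 Bond=118.3106
V0=49.9292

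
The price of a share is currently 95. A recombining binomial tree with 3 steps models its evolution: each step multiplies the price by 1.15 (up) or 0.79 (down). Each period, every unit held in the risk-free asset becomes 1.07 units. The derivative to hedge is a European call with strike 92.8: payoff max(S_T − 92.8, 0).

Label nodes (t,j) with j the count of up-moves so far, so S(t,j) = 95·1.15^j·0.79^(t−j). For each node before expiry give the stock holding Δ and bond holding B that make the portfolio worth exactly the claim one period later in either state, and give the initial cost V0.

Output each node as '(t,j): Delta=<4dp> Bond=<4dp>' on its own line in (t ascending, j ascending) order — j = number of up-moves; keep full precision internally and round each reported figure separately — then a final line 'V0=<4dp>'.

(0,0): Delta=0.7558 Bond=-49.8218
(1,0): Delta=0.1736 Bond=-9.6209
(1,1): Delta=0.8700 Bond=-65.7917
(2,0): Delta=0.0000 Bond=0.0000
(2,1): Delta=0.2077 Bond=-13.2356
(2,2): Delta=1.0000 Bond=-86.7290
V0=21.9747

Under the risk-neutral measure, an up-move has probability p* = (R−d)/(u−d) = 0.7778 and values discount at R = 1.07.
Terminal payoffs: V(3,0)=0.0000, V(3,1)=0.0000, V(3,2)=6.4536, V(3,3)=51.6831
  t=2,j=0: stock 59.2895 → up 68.1829 (V=0.0000), down 46.8387 (V=0.0000). Price 0.0000; hedge Δ=0.0000, bond B=0.0000.
  t=2,j=1: stock 86.3075 → up 99.2536 (V=6.4536), down 68.1829 (V=0.0000). Price 4.6911; hedge Δ=0.2077, bond B=-13.2356.
  t=2,j=2: stock 125.6375 → up 144.4831 (V=51.6831), down 99.2536 (V=6.4536). Price 38.9085; hedge Δ=1.0000, bond B=-86.7290.
  t=1,j=0: stock 75.0500 → up 86.3075 (V=4.6911), down 59.2895 (V=0.0000). Price 3.4099; hedge Δ=0.1736, bond B=-9.6209.
  t=1,j=1: stock 109.2500 → up 125.6375 (V=38.9085), down 86.3075 (V=4.6911). Price 29.2567; hedge Δ=0.8700, bond B=-65.7917.
  t=0,j=0: stock 95.0000 → up 109.2500 (V=29.2567), down 75.0500 (V=3.4099). Price 21.9747; hedge Δ=0.7558, bond B=-49.8218.
Root portfolio cost Δ·95+B reproduces V0=21.9747.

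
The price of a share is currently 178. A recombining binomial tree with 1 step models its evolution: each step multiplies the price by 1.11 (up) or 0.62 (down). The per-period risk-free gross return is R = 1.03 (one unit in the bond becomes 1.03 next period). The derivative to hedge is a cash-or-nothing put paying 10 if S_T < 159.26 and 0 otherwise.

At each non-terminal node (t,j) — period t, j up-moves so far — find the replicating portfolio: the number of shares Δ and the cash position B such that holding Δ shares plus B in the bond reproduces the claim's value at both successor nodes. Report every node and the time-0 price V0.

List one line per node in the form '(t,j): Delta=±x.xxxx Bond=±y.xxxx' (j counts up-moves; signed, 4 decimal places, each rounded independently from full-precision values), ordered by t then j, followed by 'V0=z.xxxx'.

(0,0): Delta=-0.1147 Bond=21.9933
V0=1.5851

The replicating-portfolio and risk-neutral prices coincide; use p* = (1.03−0.62)/(1.11−0.62) = 0.8367 for the latter.
Payoff layer (t=1): V(1,0)=10.0000, V(1,1)=0.0000
Node (0,0) S=178.0000: V=(p*·0.0000+(1−p*)·10.0000)/1.03=1.5851; Δ=(0.0000−10.0000)/(197.5800−110.3600)=-0.1147; B=V−Δ·S=21.9933
Each (Δ,B) replicates both successor values, so the strategy is self-financing and V0 is arbitrage-free.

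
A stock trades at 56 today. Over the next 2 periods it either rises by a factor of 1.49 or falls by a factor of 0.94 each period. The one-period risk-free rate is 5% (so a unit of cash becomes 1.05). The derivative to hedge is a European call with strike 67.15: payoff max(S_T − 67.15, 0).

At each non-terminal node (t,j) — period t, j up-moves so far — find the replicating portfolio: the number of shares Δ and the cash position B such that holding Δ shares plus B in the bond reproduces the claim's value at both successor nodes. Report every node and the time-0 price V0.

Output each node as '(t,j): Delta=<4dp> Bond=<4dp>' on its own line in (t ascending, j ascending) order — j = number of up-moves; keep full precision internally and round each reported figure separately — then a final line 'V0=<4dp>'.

No-arbitrage ⇒ martingale measure with p* = (R−d)/(u−d) = 0.2000.
Terminal payoffs: V(2,0)=0.0000, V(2,1)=11.2836, V(2,2)=57.1756
Node (1,0) S=52.6400: V=(p*·11.2836+(1−p*)·0.0000)/1.05=2.1493; Δ=(11.2836−0.0000)/(78.4336−49.4816)=0.3897; B=V−Δ·S=-18.3664
Node (1,1) S=83.4400: V=(p*·57.1756+(1−p*)·11.2836)/1.05=19.4876; Δ=(57.1756−11.2836)/(124.3256−78.4336)=1.0000; B=V−Δ·S=-63.9524
Node (0,0) S=56.0000: V=(p*·19.4876+(1−p*)·2.1493)/1.05=5.3495; Δ=(19.4876−2.1493)/(83.4400−52.6400)=0.5629; B=V−Δ·S=-26.1748
Self-financing check: at every node Δ·S+B equals the discounted successor values.

(0,0): Delta=0.5629 Bond=-26.1748
(1,0): Delta=0.3897 Bond=-18.3664
(1,1): Delta=1.0000 Bond=-63.9524
V0=5.3495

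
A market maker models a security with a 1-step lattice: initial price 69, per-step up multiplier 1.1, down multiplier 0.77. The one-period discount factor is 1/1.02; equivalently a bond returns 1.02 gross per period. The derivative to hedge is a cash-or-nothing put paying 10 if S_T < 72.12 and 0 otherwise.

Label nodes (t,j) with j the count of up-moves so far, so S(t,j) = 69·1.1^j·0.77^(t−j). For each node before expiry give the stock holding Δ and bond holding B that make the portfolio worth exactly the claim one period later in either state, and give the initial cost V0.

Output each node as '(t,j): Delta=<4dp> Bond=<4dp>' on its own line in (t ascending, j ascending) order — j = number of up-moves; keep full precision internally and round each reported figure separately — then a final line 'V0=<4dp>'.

(0,0): Delta=-0.4392 Bond=32.6797
V0=2.3767

No-arbitrage ⇒ martingale measure with p* = (R−d)/(u−d) = 0.7576.
At expiry t=1: V(1,0)=10.0000, V(1,1)=0.0000
  t=0,j=0: stock 69.0000 → up 75.9000 (V=0.0000), down 53.1300 (V=10.0000). Price 2.3767; hedge Δ=-0.4392, bond B=32.6797.
Root portfolio cost Δ·69+B reproduces V0=2.3767.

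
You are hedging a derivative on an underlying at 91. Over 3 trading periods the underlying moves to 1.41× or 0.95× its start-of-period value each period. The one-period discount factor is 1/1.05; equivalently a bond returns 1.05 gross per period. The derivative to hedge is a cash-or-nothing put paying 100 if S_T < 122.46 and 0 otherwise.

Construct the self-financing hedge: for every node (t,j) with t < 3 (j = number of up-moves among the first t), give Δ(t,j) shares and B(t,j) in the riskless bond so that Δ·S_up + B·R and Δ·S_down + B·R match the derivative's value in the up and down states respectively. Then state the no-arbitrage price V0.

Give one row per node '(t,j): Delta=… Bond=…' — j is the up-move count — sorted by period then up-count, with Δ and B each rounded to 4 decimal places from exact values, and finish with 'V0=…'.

No-arbitrage ⇒ martingale measure with p* = (R−d)/(u−d) = 0.2174.
Terminal payoffs: V(3,0)=100.0000, V(3,1)=100.0000, V(3,2)=0.0000, V(3,3)=0.0000
Node (2,0) S=82.1275: V=(p*·100.0000+(1−p*)·100.0000)/1.05=95.2381; Δ=(100.0000−100.0000)/(115.7998−78.0211)=0.0000; B=V−Δ·S=95.2381
Node (2,1) S=121.8945: V=(p*·0.0000+(1−p*)·100.0000)/1.05=74.5342; Δ=(0.0000−100.0000)/(171.8712−115.7998)=-1.7834; B=V−Δ·S=291.9255
Node (2,2) S=180.9171: V=(p*·0.0000+(1−p*)·0.0000)/1.05=0.0000; Δ=(0.0000−0.0000)/(255.0931−171.8712)=0.0000; B=V−Δ·S=0.0000
Node (1,0) S=86.4500: V=(p*·74.5342+(1−p*)·95.2381)/1.05=86.4164; Δ=(74.5342−95.2381)/(121.8945−82.1275)=-0.5206; B=V−Δ·S=131.4250
Node (1,1) S=128.3100: V=(p*·0.0000+(1−p*)·74.5342)/1.05=55.5534; Δ=(0.0000−74.5342)/(180.9171−121.8945)=-1.2628; B=V−Δ·S=217.5842
Node (0,0) S=91.0000: V=(p*·55.5534+(1−p*)·86.4164)/1.05=75.9115; Δ=(55.5534−86.4164)/(128.3100−86.4500)=-0.7373; B=V−Δ·S=143.0050
The time-0 hedge costs 75.9115, which is the no-arbitrage price.

(0,0): Delta=-0.7373 Bond=143.0050
(1,0): Delta=-0.5206 Bond=131.4250
(1,1): Delta=-1.2628 Bond=217.5842
(2,0): Delta=0.0000 Bond=95.2381
(2,1): Delta=-1.7834 Bond=291.9255
(2,2): Delta=0.0000 Bond=0.0000
V0=75.9115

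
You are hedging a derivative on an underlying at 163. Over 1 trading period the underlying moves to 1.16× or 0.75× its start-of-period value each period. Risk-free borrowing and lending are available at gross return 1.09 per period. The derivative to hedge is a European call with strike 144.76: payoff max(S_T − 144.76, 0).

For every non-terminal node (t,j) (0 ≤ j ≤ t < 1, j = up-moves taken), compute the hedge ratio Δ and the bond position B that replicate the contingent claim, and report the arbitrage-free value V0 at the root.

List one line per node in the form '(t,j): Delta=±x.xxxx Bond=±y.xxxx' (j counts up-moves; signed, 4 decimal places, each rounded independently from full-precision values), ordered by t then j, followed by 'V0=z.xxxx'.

No-arbitrage ⇒ martingale measure with p* = (R−d)/(u−d) = 0.8293.
Terminal payoffs: V(1,0)=0.0000, V(1,1)=44.3200
Node (0,0) S=163.0000: V=(p*·44.3200+(1−p*)·0.0000)/1.09=33.7185; Δ=(44.3200−0.0000)/(189.0800−122.2500)=0.6632; B=V−Δ·S=-74.3791
Each (Δ,B) replicates both successor values, so the strategy is self-financing and V0 is arbitrage-free.

(0,0): Delta=0.6632 Bond=-74.3791
V0=33.7185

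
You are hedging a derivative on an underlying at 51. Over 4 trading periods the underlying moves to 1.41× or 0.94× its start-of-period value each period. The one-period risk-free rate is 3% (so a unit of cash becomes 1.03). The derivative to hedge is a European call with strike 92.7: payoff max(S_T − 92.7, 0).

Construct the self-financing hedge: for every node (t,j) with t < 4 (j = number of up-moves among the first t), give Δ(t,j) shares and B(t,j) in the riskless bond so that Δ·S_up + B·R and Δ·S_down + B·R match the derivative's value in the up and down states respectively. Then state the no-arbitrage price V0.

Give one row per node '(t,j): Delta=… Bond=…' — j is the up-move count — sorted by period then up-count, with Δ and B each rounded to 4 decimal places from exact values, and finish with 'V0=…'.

The replicating-portfolio and risk-neutral prices coincide; use p* = (1.03−0.94)/(1.41−0.94) = 0.1915 for the latter.
At expiry t=4: V(4,0)=0.0000, V(4,1)=0.0000, V(4,2)=0.0000, V(4,3)=41.6864, V(4,4)=108.8796
(3,0): S=42.3598. Δ = (V_up−V_dn)/(S_up−S_dn) = (0.0000−0.0000)/(59.7273−39.8182) = 0.0000. V = [p*·0.0000 + (1−p*)·0.0000]/1.03 = 0.0000. B = V − Δ·S = 0.0000.
(3,1): S=63.5397. Δ = (V_up−V_dn)/(S_up−S_dn) = (0.0000−0.0000)/(89.5909−59.7273) = 0.0000. V = [p*·0.0000 + (1−p*)·0.0000]/1.03 = 0.0000. B = V − Δ·S = 0.0000.
(3,2): S=95.3095. Δ = (V_up−V_dn)/(S_up−S_dn) = (41.6864−0.0000)/(134.3864−89.5909) = 0.9306. V = [p*·41.6864 + (1−p*)·0.0000]/1.03 = 7.7500. B = V − Δ·S = -80.9445.
(3,3): S=142.9643. Δ = (V_up−V_dn)/(S_up−S_dn) = (108.8796−41.6864)/(201.5796−134.3864) = 1.0000. V = [p*·108.8796 + (1−p*)·41.6864]/1.03 = 52.9643. B = V − Δ·S = -90.0000.
(2,0): S=45.0636. Δ = (V_up−V_dn)/(S_up−S_dn) = (0.0000−0.0000)/(63.5397−42.3598) = 0.0000. V = [p*·0.0000 + (1−p*)·0.0000]/1.03 = 0.0000. B = V − Δ·S = 0.0000.
(2,1): S=67.5954. Δ = (V_up−V_dn)/(S_up−S_dn) = (7.7500−0.0000)/(95.3095−63.5397) = 0.2439. V = [p*·7.7500 + (1−p*)·0.0000]/1.03 = 1.4408. B = V − Δ·S = -15.0486.
(2,2): S=101.3931. Δ = (V_up−V_dn)/(S_up−S_dn) = (52.9643−7.7500)/(142.9643−95.3095) = 0.9488. V = [p*·52.9643 + (1−p*)·7.7500]/1.03 = 15.9302. B = V − Δ·S = -80.2704.
(1,0): S=47.9400. Δ = (V_up−V_dn)/(S_up−S_dn) = (1.4408−0.0000)/(67.5954−45.0636) = 0.0639. V = [p*·1.4408 + (1−p*)·0.0000]/1.03 = 0.2679. B = V − Δ·S = -2.7977.
(1,1): S=71.9100. Δ = (V_up−V_dn)/(S_up−S_dn) = (15.9302−1.4408)/(101.3931−67.5954) = 0.4287. V = [p*·15.9302 + (1−p*)·1.4408]/1.03 = 4.0926. B = V − Δ·S = -26.7358.
(0,0): S=51.0000. Δ = (V_up−V_dn)/(S_up−S_dn) = (4.0926−0.2679)/(71.9100−47.9400) = 0.1596. V = [p*·4.0926 + (1−p*)·0.2679]/1.03 = 0.9711. B = V − Δ·S = -7.1666.
Each (Δ,B) replicates both successor values, so the strategy is self-financing and V0 is arbitrage-free.

(0,0): Delta=0.1596 Bond=-7.1666
(1,0): Delta=0.0639 Bond=-2.7977
(1,1): Delta=0.4287 Bond=-26.7358
(2,0): Delta=0.0000 Bond=0.0000
(2,1): Delta=0.2439 Bond=-15.0486
(2,2): Delta=0.9488 Bond=-80.2704
(3,0): Delta=0.0000 Bond=0.0000
(3,1): Delta=0.0000 Bond=0.0000
(3,2): Delta=0.9306 Bond=-80.9445
(3,3): Delta=1.0000 Bond=-90.0000
V0=0.9711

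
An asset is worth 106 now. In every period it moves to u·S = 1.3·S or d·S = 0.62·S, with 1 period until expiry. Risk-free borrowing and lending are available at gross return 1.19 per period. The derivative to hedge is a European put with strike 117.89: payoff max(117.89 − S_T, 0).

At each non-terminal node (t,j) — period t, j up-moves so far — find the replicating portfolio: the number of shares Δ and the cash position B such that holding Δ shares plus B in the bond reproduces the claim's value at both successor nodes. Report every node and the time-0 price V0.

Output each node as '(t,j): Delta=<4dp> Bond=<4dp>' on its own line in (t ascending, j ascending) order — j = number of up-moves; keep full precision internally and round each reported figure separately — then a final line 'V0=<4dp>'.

(0,0): Delta=-0.7238 Bond=83.8124
V0=7.0918

Risk-neutral probability p* = (R−d)/(u−d) = (1.19−0.62)/(1.3−0.62) = 0.8382.
Terminal payoffs: V(1,0)=52.1700, V(1,1)=0.0000
(0,0): S=106.0000. Δ = (V_up−V_dn)/(S_up−S_dn) = (0.0000−52.1700)/(137.8000−65.7200) = -0.7238. V = [p*·0.0000 + (1−p*)·52.1700]/1.19 = 7.0918. B = V − Δ·S = 83.8124.
Each (Δ,B) replicates both successor values, so the strategy is self-financing and V0 is arbitrage-free.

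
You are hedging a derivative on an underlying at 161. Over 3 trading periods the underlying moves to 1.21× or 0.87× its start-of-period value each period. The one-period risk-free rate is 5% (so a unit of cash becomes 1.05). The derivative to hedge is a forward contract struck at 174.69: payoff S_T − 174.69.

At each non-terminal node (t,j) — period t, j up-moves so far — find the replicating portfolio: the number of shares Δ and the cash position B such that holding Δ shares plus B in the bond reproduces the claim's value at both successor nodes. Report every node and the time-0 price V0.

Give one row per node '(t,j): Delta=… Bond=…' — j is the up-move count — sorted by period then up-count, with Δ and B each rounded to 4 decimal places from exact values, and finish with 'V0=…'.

Under the risk-neutral measure, an up-move has probability p* = (R−d)/(u−d) = 0.5294 and values discount at R = 1.05.
Terminal values V(3,·): V(3,0)=-68.6710, V(3,1)=-27.2383, V(3,2)=30.3865, V(3,3)=110.5313
(2,0): S=121.8609. Δ = (V_up−V_dn)/(S_up−S_dn) = (-27.2383−-68.6710)/(147.4517−106.0190) = 1.0000. V = [p*·-27.2383 + (1−p*)·-68.6710]/1.05 = -44.5105. B = V − Δ·S = -166.3714.
(2,1): S=169.4847. Δ = (V_up−V_dn)/(S_up−S_dn) = (30.3865−-27.2383)/(205.0765−147.4517) = 1.0000. V = [p*·30.3865 + (1−p*)·-27.2383]/1.05 = 3.1133. B = V − Δ·S = -166.3714.
(2,2): S=235.7201. Δ = (V_up−V_dn)/(S_up−S_dn) = (110.5313−30.3865)/(285.2213−205.0765) = 1.0000. V = [p*·110.5313 + (1−p*)·30.3865]/1.05 = 69.3487. B = V − Δ·S = -166.3714.
(1,0): S=140.0700. Δ = (V_up−V_dn)/(S_up−S_dn) = (3.1133−-44.5105)/(169.4847−121.8609) = 1.0000. V = [p*·3.1133 + (1−p*)·-44.5105]/1.05 = -18.3790. B = V − Δ·S = -158.4490.
(1,1): S=194.8100. Δ = (V_up−V_dn)/(S_up−S_dn) = (69.3487−3.1133)/(235.7201−169.4847) = 1.0000. V = [p*·69.3487 + (1−p*)·3.1133]/1.05 = 36.3610. B = V − Δ·S = -158.4490.
(0,0): S=161.0000. Δ = (V_up−V_dn)/(S_up−S_dn) = (36.3610−-18.3790)/(194.8100−140.0700) = 1.0000. V = [p*·36.3610 + (1−p*)·-18.3790]/1.05 = 10.0962. B = V − Δ·S = -150.9038.
Check: Δ(0,0)·S0 + B(0,0) = 10.0962 = V0.

(0,0): Delta=1.0000 Bond=-150.9038
(1,0): Delta=1.0000 Bond=-158.4490
(1,1): Delta=1.0000 Bond=-158.4490
(2,0): Delta=1.0000 Bond=-166.3714
(2,1): Delta=1.0000 Bond=-166.3714
(2,2): Delta=1.0000 Bond=-166.3714
V0=10.0962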